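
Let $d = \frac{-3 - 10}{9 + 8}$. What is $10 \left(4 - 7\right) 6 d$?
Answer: $\frac{2340}{17} \approx 137.65$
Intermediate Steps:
$d = - \frac{13}{17} \approx -0.76471$
$10 \left(4 - 7\right) 6 d = 10 \left(4 - 7\right) 6 \left(- \frac{13}{17}\right) = 10 \left(\left(-3\right) 6\right) \left(- \frac{13}{17}\right) = 10 \left(-18\right) \left(- \frac{13}{17}\right) = \left(-180\right) \left(- \frac{13}{17}\right) = \frac{2340}{17}$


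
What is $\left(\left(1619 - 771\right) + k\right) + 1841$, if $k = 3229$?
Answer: $5918$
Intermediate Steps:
$\left(\left(1619 - 771\right) + k\right) + 1841 = \left(\left(1619 - 771\right) + 3229\right) + 1841 = \left(848 + 3229\right) + 1841 = 4077 + 1841 = 5918$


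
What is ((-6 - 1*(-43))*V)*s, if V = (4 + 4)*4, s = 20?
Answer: 23680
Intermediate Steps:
V = 32 (V = 8*4 = 32)
((-6 - 1*(-43))*V)*s = ((-6 - 1*(-43))*32)*20 = ((-6 + 43)*32)*20 = (37*32)*20 = 1184*20 = 23680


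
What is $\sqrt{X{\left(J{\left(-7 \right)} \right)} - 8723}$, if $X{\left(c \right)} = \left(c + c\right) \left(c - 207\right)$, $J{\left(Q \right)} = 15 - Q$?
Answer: $i \sqrt{16863} \approx 129.86 i$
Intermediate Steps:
$X{\left(c \right)} = 2 c \left(-207 + c\right)$
$\sqrt{X{\left(J{\left(-7 \right)} \right)} - 8723} = \sqrt{2 \left(15 - -7\right) \left(-207 + \left(15 - -7\right)\right) - 8723} = \sqrt{2 \left(15 + 7\right) \left(-207 + \left(15 + 7\right)\right) - 8723} = \sqrt{2 \cdot 22 \left(-207 + 22\right) - 8723} = \sqrt{2 \cdot 22 \left(-185\right) - 8723} = \sqrt{-8140 - 8723} = \sqrt{-16863} = i \sqrt{16863}$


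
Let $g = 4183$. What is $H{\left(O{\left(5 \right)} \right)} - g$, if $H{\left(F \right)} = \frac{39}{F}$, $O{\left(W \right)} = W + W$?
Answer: $- \frac{41791}{10} \approx -4179.1$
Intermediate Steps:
$O{\left(W \right)} = 2 W$
$H{\left(O{\left(5 \right)} \right)} - g = \frac{39}{2 \cdot 5} - 4183 = \frac{39}{10} - 4183 = - \frac{41791}{10}$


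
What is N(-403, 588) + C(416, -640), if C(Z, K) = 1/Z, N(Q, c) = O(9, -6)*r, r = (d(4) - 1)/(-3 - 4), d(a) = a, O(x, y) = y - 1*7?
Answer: 16231/2912 ≈ 5.5738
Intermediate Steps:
O(x, y) = -7 + y (O(x, y) = y - 7 = -7 + y)
r = -3/7 (r = (4 - 1)/(-3 - 4) = 3/(-7) = 3*(-⅐) = -3/7 ≈ -0.42857)
N(Q, c) = 39/7 (N(Q, c) = (-7 - 6)*(-3/7) = -13*(-3/7) = 39/7)
N(-403, 588) + C(416, -640) = 39/7 + 1/416 = 16231/2912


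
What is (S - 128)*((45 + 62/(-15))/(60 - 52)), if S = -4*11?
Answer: -26359/30 ≈ -878.63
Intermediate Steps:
S = -44
(S - 128)*((45 + 62/(-15))/(60 - 52)) = (-44 - 128)*((45 + 62/(-15))/(60 - 52)) = -172*(45 + 62*(-1/15))/8 = -172*(45 - 62/15)/8 = -105436/(15*8) = -172*613/120 = -26359/30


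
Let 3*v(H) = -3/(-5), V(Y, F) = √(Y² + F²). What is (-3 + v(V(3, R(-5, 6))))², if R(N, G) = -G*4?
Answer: 196/25 ≈ 7.8400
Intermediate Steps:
R(N, G) = -4*G
V(Y, F) = √(F² + Y²)
v(H) = ⅕ (v(H) = (-3/(-5))/3 = (-3*(-⅕))/3 = (⅓)*(⅗) = ⅕)
(-3 + v(V(3, R(-5, 6))))² = (-3 + ⅕)² = (-14/5)² = 196/25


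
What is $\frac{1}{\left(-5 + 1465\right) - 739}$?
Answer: $\frac{1}{721} \approx 0.001387$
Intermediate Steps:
$\frac{1}{\left(-5 + 1465\right) - 739} = \frac{1}{1460 - 739} = \frac{1}{721}$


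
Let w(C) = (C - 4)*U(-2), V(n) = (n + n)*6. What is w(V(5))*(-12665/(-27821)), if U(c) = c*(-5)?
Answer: 7092400/27821 ≈ 254.93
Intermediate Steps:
V(n) = 12*n (V(n) = (2*n)*6 = 12*n)
U(c) = -5*c
w(C) = -40 + 10*C (w(C) = (C - 4)*(-5*(-2)) = (-4 + C)*10 = -40 + 10*C)
w(V(5))*(-12665/(-27821)) = (-40 + 10*(12*5))*(-12665/(-27821)) = (-40 + 10*60)*(-12665*(-1/27821)) = (-40 + 600)*(12665/27821) = 560*(12665/27821) = 7092400/27821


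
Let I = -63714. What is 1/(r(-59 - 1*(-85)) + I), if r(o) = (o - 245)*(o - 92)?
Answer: -1/49260 ≈ -2.0300e-5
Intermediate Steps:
r(o) = (-245 + o)*(-92 + o)
1/(r(-59 - 1*(-85)) + I) = 1/((22540 + (-59 - 1*(-85))² - 337*(-59 - 1*(-85))) - 63714) = 1/((22540 + (-59 + 85)² - 337*(-59 + 85)) - 63714) = 1/((22540 + 26² - 337*26) - 63714) = 1/((22540 + 676 - 8762) - 63714) = 1/(14454 - 63714) = 1/(-49260) = -1/49260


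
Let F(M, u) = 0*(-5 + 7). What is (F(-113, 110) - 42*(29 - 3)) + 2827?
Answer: 1735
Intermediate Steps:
F(M, u) = 0 (F(M, u) = 0*2 = 0)
(F(-113, 110) - 42*(29 - 3)) + 2827 = (0 - 42*(29 - 3)) + 2827 = (0 - 42*26) + 2827 = (0 - 1092) + 2827 = -1092 + 2827 = 1735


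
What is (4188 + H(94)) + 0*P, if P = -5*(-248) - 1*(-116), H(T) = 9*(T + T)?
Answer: 5880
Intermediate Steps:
H(T) = 18*T (H(T) = 9*(2*T) = 18*T)
P = 1356 (P = 1240 + 116 = 1356)
(4188 + H(94)) + 0*P = (4188 + 18*94) + 0*1356 = (4188 + 1692) + 0 = 5880 + 0 = 5880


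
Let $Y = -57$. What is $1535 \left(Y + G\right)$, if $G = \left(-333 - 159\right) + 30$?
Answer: $-796665$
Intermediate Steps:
$G = -462$ ($G = -492 + 30 = -462$)
$1535 \left(Y + G\right) = 1535 \left(-57 - 462\right) = 1535 \left(-519\right) = -796665$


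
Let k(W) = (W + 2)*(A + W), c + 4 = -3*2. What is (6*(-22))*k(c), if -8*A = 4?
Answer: -11088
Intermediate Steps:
A = -½ (A = -⅛*4 = -½ ≈ -0.50000)
c = -10 (c = -4 - 3*2 = -4 - 6 = -10)
k(W) = (2 + W)*(-½ + W) (k(W) = (W + 2)*(-½ + W) = (2 + W)*(-½ + W))
(6*(-22))*k(c) = (6*(-22))*(-1 + (-10)² + (3/2)*(-10)) = -132*(-1 + 100 - 15) = -132*84 = -11088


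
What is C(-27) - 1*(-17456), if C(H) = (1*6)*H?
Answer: 17294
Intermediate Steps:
C(H) = 6*H
C(-27) - 1*(-17456) = 6*(-27) - 1*(-17456) = -162 + 17456 = 17294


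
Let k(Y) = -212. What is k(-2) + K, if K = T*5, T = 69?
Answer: 133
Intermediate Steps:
K = 345 (K = 69*5 = 345)
k(-2) + K = -212 + 345 = 133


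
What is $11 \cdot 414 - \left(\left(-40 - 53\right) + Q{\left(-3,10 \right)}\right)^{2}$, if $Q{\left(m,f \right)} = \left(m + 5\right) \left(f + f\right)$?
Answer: $1745$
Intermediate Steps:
$Q{\left(m,f \right)} = 2 f \left(5 + m\right)$ ($Q{\left(m,f \right)} = \left(5 + m\right) 2 f = 2 f \left(5 + m\right)$)
$11 \cdot 414 - \left(\left(-40 - 53\right) + Q{\left(-3,10 \right)}\right)^{2} = 11 \cdot 414 - \left(\left(-40 - 53\right) + 2 \cdot 10 \left(5 - 3\right)\right)^{2} = 4554 - \left(-93 + 2 \cdot 10 \cdot 2\right)^{2} = 4554 - \left(-93 + 40\right)^{2} = 4554 - \left(-53\right)^{2} = 4554 - 2809 = 1745$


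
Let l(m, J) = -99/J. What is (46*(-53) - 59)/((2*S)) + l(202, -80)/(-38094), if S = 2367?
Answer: -1268354351/2404493280 ≈ -0.52749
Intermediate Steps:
(46*(-53) - 59)/((2*S)) + l(202, -80)/(-38094) = (46*(-53) - 59)/((2*2367)) - 99/(-80)/(-38094) = (-2438 - 59)/4734 - 99*(-1/80)*(-1/38094) = -2497*1/4734 + (99/80)*(-1/38094) = -2497/4734 - 33/1015840 = -1268354351/2404493280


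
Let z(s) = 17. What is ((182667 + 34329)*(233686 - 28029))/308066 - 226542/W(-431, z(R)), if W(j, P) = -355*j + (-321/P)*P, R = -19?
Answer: 89654215173351/618904594 ≈ 1.4486e+5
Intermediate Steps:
W(j, P) = -321 - 355*j (W(j, P) = -355*j - 321 = -321 - 355*j)
((182667 + 34329)*(233686 - 28029))/308066 - 226542/W(-431, z(R)) = ((182667 + 34329)*(233686 - 28029))/308066 - 226542/(-321 - 355*(-431)) = (216996*205657)*(1/308066) - 226542/(-321 + 153005) = 44626746372*(1/308066) - 226542/152684 = 22313373186/154033 - 226542*1/152684 = 22313373186/154033 - 113271/76342 = 89654215173351/618904594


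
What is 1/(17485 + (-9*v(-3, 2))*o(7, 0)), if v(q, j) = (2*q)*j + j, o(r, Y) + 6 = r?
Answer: 1/17575 ≈ 5.6899e-5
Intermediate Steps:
o(r, Y) = -6 + r
v(q, j) = j + 2*j*q (v(q, j) = 2*j*q + j = j + 2*j*q)
1/(17485 + (-9*v(-3, 2))*o(7, 0)) = 1/(17485 + (-18*(1 + 2*(-3)))*(-6 + 7)) = 1/(17485 - 18*(1 - 6)*1) = 1/(17485 - 18*(-5)*1) = 1/(17485 - 9*(-10)*1) = 1/(17485 + 90*1) = 1/(17485 + 90) = 1/17575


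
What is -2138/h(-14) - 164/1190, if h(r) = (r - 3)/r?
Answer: -1047702/595 ≈ -1760.8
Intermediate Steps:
h(r) = (-3 + r)/r
-2138/h(-14) - 164/1190 = -2138*(-14/(-3 - 14)) - 164/1190 = -2138/((-1/14*(-17))) - 164*1/1190 = -2138/17/14 - 82/595 = -2138*14/17 - 82/595 = -29932/17 - 82/595 = -1047702/595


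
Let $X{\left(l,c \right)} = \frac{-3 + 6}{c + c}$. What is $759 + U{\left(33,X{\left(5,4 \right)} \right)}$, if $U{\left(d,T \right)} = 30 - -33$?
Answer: $822$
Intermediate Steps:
$X{\left(l,c \right)} = \frac{3}{2 c}$
$U{\left(d,T \right)} = 63$ ($U{\left(d,T \right)} = 30 + 33 = 63$)
$759 + U{\left(33,X{\left(5,4 \right)} \right)} = 759 + 63 = 822$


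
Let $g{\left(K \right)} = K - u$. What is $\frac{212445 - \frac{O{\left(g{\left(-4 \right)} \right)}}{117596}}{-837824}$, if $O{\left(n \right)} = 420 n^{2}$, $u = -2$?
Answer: $- \frac{6245670135}{24631187776} \approx -0.25357$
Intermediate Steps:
$g{\left(K \right)} = 2 + K$ ($g{\left(K \right)} = K - -2 = K + 2 = 2 + K$)
$\frac{212445 - \frac{O{\left(g{\left(-4 \right)} \right)}}{117596}}{-837824} = \frac{212445 - \frac{420 \left(2 - 4\right)^{2}}{117596}}{-837824} = \left(212445 - 420 \left(-2\right)^{2} \cdot \frac{1}{117596}\right) \left(- \frac{1}{837824}\right) = \left(212445 - 420 \cdot 4 \cdot \frac{1}{117596}\right) \left(- \frac{1}{837824}\right) = \left(212445 - 1680 \cdot \frac{1}{117596}\right) \left(- \frac{1}{837824}\right) = \left(212445 - \frac{420}{29399}\right) \left(- \frac{1}{837824}\right) = \frac{6245670135}{29399} \left(- \frac{1}{837824}\right) = - \frac{6245670135}{24631187776}$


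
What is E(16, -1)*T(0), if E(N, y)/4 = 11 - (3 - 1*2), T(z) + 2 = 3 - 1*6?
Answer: -200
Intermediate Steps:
T(z) = -5 (T(z) = -2 + (3 - 1*6) = -2 + (3 - 6) = -2 - 3 = -5)
E(N, y) = 40 (E(N, y) = 4*(11 - (3 - 1*2)) = 4*(11 - (3 - 2)) = 4*(11 - 1*1) = 4*(11 - 1) = 4*10 = 40)
E(16, -1)*T(0) = 40*(-5) = -200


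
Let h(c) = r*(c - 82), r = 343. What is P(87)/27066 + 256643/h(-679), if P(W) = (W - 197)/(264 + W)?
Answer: -1219089907634/1239880914909 ≈ -0.98323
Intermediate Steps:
P(W) = (-197 + W)/(264 + W)
h(c) = -28126 + 343*c (h(c) = 343*(c - 82) = 343*(-82 + c) = -28126 + 343*c)
P(87)/27066 + 256643/h(-679) = ((-197 + 87)/(264 + 87))/27066 + 256643/(-28126 + 343*(-679)) = (-110/351)*(1/27066) + 256643/(-28126 - 232897) = ((1/351)*(-110))*(1/27066) + 256643/(-261023) = -110/351*1/27066 + 256643*(-1/261023) = -55/4750083 - 256643/261023 = -1219089907634/1239880914909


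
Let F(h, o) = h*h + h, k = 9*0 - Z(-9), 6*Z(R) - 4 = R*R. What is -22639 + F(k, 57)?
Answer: -808289/36 ≈ -22452.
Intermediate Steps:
Z(R) = 2/3 + R**2/6 (Z(R) = 2/3 + (R*R)/6 = 2/3 + R**2/6)
k = -85/6 (k = 9*0 - (2/3 + (1/6)*(-9)**2) = 0 - (2/3 + (1/6)*81) = 0 - (2/3 + 27/2) = 0 - 1*85/6 = 0 - 85/6 = -85/6 ≈ -14.167)
F(h, o) = h + h**2 (F(h, o) = h**2 + h = h + h**2)
-22639 + F(k, 57) = -22639 - 85*(1 - 85/6)/6 = -22639 - 85/6*(-79/6) = -22639 + 6715/36 = -808289/36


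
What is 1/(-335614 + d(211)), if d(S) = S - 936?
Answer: -1/336339 ≈ -2.9732e-6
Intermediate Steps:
d(S) = -936 + S
1/(-335614 + d(211)) = 1/(-335614 + (-936 + 211)) = 1/(-335614 - 725) = 1/(-336339) = -1/336339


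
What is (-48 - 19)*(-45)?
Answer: 3015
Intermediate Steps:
(-48 - 19)*(-45) = -67*(-45) = 3015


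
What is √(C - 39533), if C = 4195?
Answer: I*√35338 ≈ 187.98*I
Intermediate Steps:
√(C - 39533) = √(4195 - 39533) = √(-35338) = I*√35338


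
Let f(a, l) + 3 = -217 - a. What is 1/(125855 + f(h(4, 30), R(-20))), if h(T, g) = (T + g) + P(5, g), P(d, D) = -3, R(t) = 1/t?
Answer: 1/125604 ≈ 7.9615e-6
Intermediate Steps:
h(T, g) = -3 + T + g (h(T, g) = (T + g) - 3 = -3 + T + g)
f(a, l) = -220 - a (f(a, l) = -3 + (-217 - a) = -220 - a)
1/(125855 + f(h(4, 30), R(-20))) = 1/(125855 + (-220 - (-3 + 4 + 30))) = 1/(125855 + (-220 - 1*31)) = 1/(125855 + (-220 - 31)) = 1/(125855 - 251) = 1/125604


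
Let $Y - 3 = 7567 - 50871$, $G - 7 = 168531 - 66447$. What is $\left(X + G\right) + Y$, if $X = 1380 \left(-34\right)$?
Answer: $11870$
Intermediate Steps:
$G = 102091$ ($G = 7 + \left(168531 - 66447\right) = 7 + 102084 = 102091$)
$Y = -43301$ ($Y = 3 + \left(7567 - 50871\right) = 3 - 43304 = -43301$)
$X = -46920$
$\left(X + G\right) + Y = \left(-46920 + 102091\right) - 43301 = 55171 - 43301 = 11870$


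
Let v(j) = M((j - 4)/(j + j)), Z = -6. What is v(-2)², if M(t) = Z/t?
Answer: 16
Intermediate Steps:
M(t) = -6/t
v(j) = -12*j/(-4 + j) (v(j) = -6*(j + j)/(j - 4) = -6*2*j/(-4 + j) = -12*j/(-4 + j))
v(-2)² = (-12*(-2)/(-4 - 2))² = (-12*(-2)/(-6))² = (-12*(-2)*(-⅙))² = (-4)² = 16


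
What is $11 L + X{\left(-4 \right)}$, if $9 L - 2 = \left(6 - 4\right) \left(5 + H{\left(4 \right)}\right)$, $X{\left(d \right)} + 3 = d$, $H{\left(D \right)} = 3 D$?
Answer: $37$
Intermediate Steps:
$X{\left(d \right)} = -3 + d$
$L = 4$ ($L = \frac{2}{9} + \frac{\left(6 - 4\right) \left(5 + 3 \cdot 4\right)}{9} = \frac{2}{9} + \frac{2 \left(5 + 12\right)}{9} = \frac{2}{9} + \frac{2 \cdot 17}{9} = \frac{2}{9} + \frac{1}{9} \cdot 34 = \frac{2}{9} + \frac{34}{9} = 4$)
$11 L + X{\left(-4 \right)} = 11 \cdot 4 - 7 = 44 - 7 = 37$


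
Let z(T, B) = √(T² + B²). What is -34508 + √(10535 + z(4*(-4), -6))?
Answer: -34508 + √(10535 + 2*√73) ≈ -34405.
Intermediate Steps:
z(T, B) = √(B² + T²)
-34508 + √(10535 + z(4*(-4), -6)) = -34508 + √(10535 + √((-6)² + (4*(-4))²)) = -34508 + √(10535 + √(36 + (-16)²)) = -34508 + √(10535 + √(36 + 256)) = -34508 + √(10535 + √292) = -34508 + √(10535 + 2*√73)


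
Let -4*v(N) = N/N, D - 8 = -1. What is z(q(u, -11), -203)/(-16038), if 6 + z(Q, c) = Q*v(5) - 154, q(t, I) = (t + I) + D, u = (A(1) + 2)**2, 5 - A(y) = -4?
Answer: 757/64152 ≈ 0.011800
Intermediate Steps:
A(y) = 9 (A(y) = 5 - 1*(-4) = 5 + 4 = 9)
D = 7 (D = 8 - 1 = 7)
u = 121 (u = (9 + 2)**2 = 11**2 = 121)
q(t, I) = 7 + I + t (q(t, I) = (t + I) + 7 = (I + t) + 7 = 7 + I + t)
v(N) = -1/4 (v(N) = -N/(4*N) = -1/4*1 = -1/4)
z(Q, c) = -160 - Q/4 (z(Q, c) = -6 + (Q*(-1/4) - 154) = -6 + (-Q/4 - 154) = -6 + (-154 - Q/4) = -160 - Q/4)
z(q(u, -11), -203)/(-16038) = (-160 - (7 - 11 + 121)/4)/(-16038) = (-160 - 1/4*117)*(-1/16038) = (-160 - 117/4)*(-1/16038) = -757/4*(-1/16038) = 757/64152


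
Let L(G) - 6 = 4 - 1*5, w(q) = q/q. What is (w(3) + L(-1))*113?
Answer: 678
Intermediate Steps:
w(q) = 1
L(G) = 5 (L(G) = 6 + (4 - 1*5) = 6 + (4 - 5) = 6 - 1 = 5)
(w(3) + L(-1))*113 = (1 + 5)*113 = 6*113 = 678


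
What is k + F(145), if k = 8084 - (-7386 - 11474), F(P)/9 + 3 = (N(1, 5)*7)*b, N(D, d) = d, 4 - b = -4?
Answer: 29437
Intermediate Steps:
b = 8 (b = 4 - 1*(-4) = 4 + 4 = 8)
F(P) = 2493 (F(P) = -27 + 9*((5*7)*8) = -27 + 9*(35*8) = -27 + 9*280 = -27 + 2520 = 2493)
k = 26944 (k = 8084 - 1*(-18860) = 8084 + 18860 = 26944)
k + F(145) = 26944 + 2493 = 29437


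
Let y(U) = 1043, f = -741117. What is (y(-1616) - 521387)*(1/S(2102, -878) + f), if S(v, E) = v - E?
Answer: 287298659134674/745 ≈ 3.8564e+11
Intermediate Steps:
(y(-1616) - 521387)*(1/S(2102, -878) + f) = (1043 - 521387)*(1/(2102 - 1*(-878)) - 741117) = -520344*(1/(2102 + 878) - 741117) = -520344*(1/2980 - 741117) = -520344*(-2208528659/2980) = 287298659134674/745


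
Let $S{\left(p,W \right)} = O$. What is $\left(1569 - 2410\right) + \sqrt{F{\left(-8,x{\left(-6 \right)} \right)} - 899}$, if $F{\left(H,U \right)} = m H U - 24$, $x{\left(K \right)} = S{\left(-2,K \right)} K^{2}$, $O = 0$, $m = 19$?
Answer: $-841 + i \sqrt{923} \approx -841.0 + 30.381 i$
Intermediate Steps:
$S{\left(p,W \right)} = 0$
$x{\left(K \right)} = 0$ ($x{\left(K \right)} = 0 K^{2} = 0$)
$F{\left(H,U \right)} = -24 + 19 H U$ ($F{\left(H,U \right)} = 19 H U - 24 = -24 + 19 H U$)
$\left(1569 - 2410\right) + \sqrt{F{\left(-8,x{\left(-6 \right)} \right)} - 899} = \left(1569 - 2410\right) + \sqrt{\left(-24 + 19 \left(-8\right) 0\right) - 899} = -841 + \sqrt{\left(-24 + 0\right) - 899} = -841 + \sqrt{-24 - 899} = -841 + \sqrt{-923} = -841 + i \sqrt{923}$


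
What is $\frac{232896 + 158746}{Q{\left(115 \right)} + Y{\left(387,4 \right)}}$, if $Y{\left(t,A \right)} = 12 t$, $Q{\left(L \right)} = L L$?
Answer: $\frac{391642}{17869} \approx 21.917$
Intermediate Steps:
$Q{\left(L \right)} = L^{2}$
$\frac{232896 + 158746}{Q{\left(115 \right)} + Y{\left(387,4 \right)}} = \frac{232896 + 158746}{115^{2} + 12 \cdot 387} = \frac{391642}{13225 + 4644} = \frac{391642}{17869}$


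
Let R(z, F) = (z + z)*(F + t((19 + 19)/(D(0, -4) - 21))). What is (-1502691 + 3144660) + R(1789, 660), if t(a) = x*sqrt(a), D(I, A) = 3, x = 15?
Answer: 4003449 + 17890*I*sqrt(19) ≈ 4.0034e+6 + 77981.0*I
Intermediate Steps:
t(a) = 15*sqrt(a)
R(z, F) = 2*z*(F + 5*I*sqrt(19)) (R(z, F) = (z + z)*(F + 15*sqrt((19 + 19)/(3 - 21))) = (2*z)*(F + 15*sqrt(38/(-18))) = (2*z)*(F + 15*sqrt(38*(-1/18))) = (2*z)*(F + 15*sqrt(-19/9)) = (2*z)*(F + 15*(I*sqrt(19)/3)) = (2*z)*(F + 5*I*sqrt(19)) = 2*z*(F + 5*I*sqrt(19)))
(-1502691 + 3144660) + R(1789, 660) = (-1502691 + 3144660) + 2*1789*(660 + 5*I*sqrt(19)) = 1641969 + (2361480 + 17890*I*sqrt(19)) = 4003449 + 17890*I*sqrt(19)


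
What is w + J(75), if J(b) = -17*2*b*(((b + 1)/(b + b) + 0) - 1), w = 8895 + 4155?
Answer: 14308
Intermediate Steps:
w = 13050
J(b) = -34*b*(-1 + (1 + b)/(2*b)) (J(b) = -17*2*b*(((1 + b)/((2*b)) + 0) - 1) = -17*2*b*(((1 + b)*(1/(2*b)) + 0) - 1) = -17*2*b*(((1 + b)/(2*b) + 0) - 1) = -17*2*b*((1 + b)/(2*b) - 1) = -17*2*b*(-1 + (1 + b)/(2*b)) = -34*b*(-1 + (1 + b)/(2*b)))
w + J(75) = 13050 + (-17 + 17*75) = 13050 + (-17 + 1275) = 13050 + 1258 = 14308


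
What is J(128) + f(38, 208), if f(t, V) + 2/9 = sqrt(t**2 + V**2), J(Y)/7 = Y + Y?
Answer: 16126/9 + 2*sqrt(11177) ≈ 2003.2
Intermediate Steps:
J(Y) = 14*Y (J(Y) = 7*(Y + Y) = 7*(2*Y) = 14*Y)
f(t, V) = -2/9 + sqrt(V**2 + t**2) (f(t, V) = -2/9 + sqrt(t**2 + V**2) = -2/9 + sqrt(V**2 + t**2))
J(128) + f(38, 208) = 14*128 + (-2/9 + sqrt(208**2 + 38**2)) = 1792 + (-2/9 + sqrt(43264 + 1444)) = 1792 + (-2/9 + sqrt(44708)) = 1792 + (-2/9 + 2*sqrt(11177)) = 16126/9 + 2*sqrt(11177)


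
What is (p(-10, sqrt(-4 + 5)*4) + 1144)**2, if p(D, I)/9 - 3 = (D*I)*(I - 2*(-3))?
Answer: 5900041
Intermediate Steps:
p(D, I) = 27 + 9*D*I*(6 + I) (p(D, I) = 27 + 9*((D*I)*(I - 2*(-3))) = 27 + 9*((D*I)*(I + 6)) = 27 + 9*((D*I)*(6 + I)) = 27 + 9*(D*I*(6 + I)) = 27 + 9*D*I*(6 + I))
(p(-10, sqrt(-4 + 5)*4) + 1144)**2 = ((27 + 9*(-10)*(sqrt(-4 + 5)*4)**2 + 54*(-10)*(sqrt(-4 + 5)*4)) + 1144)**2 = ((27 + 9*(-10)*(sqrt(1)*4)**2 + 54*(-10)*(sqrt(1)*4)) + 1144)**2 = ((27 + 9*(-10)*(1*4)**2 + 54*(-10)*(1*4)) + 1144)**2 = ((27 + 9*(-10)*4**2 + 54*(-10)*4) + 1144)**2 = ((27 + 9*(-10)*16 - 2160) + 1144)**2 = ((27 - 1440 - 2160) + 1144)**2 = (-3573 + 1144)**2 = (-2429)**2 = 5900041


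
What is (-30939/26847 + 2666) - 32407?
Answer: -266162522/8949 ≈ -29742.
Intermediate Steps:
(-30939/26847 + 2666) - 32407 = (-30939*1/26847 + 2666) - 32407 = (-10313/8949 + 2666) - 32407 = 23847721/8949 - 32407 = -266162522/8949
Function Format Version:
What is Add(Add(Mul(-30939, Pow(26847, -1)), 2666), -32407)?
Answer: Rational(-266162522, 8949) ≈ -29742.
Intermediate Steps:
Add(Add(Mul(-30939, Pow(26847, -1)), 2666), -32407) = Add(Add(Mul(-30939, Rational(1, 26847)), 2666), -32407) = Add(Add(Rational(-10313, 8949), 2666), -32407) = Add(Rational(23847721, 8949), -32407) = Rational(-266162522, 8949)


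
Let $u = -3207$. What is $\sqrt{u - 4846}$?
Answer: $i \sqrt{8053} \approx 89.739 i$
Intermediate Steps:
$\sqrt{u - 4846} = \sqrt{-3207 - 4846} = \sqrt{-8053} = i \sqrt{8053}$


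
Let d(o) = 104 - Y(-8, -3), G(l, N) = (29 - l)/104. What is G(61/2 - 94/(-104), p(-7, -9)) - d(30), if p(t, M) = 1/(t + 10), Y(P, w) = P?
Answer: -605821/5408 ≈ -112.02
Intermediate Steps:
p(t, M) = 1/(10 + t)
G(l, N) = 29/104 - l/104 (G(l, N) = (29 - l)*(1/104) = 29/104 - l/104)
d(o) = 112 (d(o) = 104 - 1*(-8) = 104 + 8 = 112)
G(61/2 - 94/(-104), p(-7, -9)) - d(30) = (29/104 - (61/2 - 94/(-104))/104) - 1*112 = (29/104 - (61*(½) - 94*(-1/104))/104) - 112 = (29/104 - (61/2 + 47/52)/104) - 112 = (29/104 - 1/104*1633/52) - 112 = (29/104 - 1633/5408) - 112 = -125/5408 - 112 = -605821/5408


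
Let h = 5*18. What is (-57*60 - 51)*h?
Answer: -312390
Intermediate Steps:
h = 90
(-57*60 - 51)*h = (-57*60 - 51)*90 = (-3420 - 51)*90 = -3471*90 = -312390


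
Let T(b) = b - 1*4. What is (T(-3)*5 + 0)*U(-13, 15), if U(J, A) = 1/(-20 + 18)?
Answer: 35/2 ≈ 17.500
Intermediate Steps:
U(J, A) = -1/2 (U(J, A) = 1/(-2) = -1/2)
T(b) = -4 + b (T(b) = b - 4 = -4 + b)
(T(-3)*5 + 0)*U(-13, 15) = ((-4 - 3)*5 + 0)*(-1/2) = (-7*5 + 0)*(-1/2) = (-35 + 0)*(-1/2) = -35*(-1/2) = 35/2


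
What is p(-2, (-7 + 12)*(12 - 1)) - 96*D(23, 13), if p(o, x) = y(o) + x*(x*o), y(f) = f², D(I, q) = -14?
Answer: -4702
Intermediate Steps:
p(o, x) = o² + o*x² (p(o, x) = o² + x*(x*o) = o² + x*(o*x) = o² + o*x²)
p(-2, (-7 + 12)*(12 - 1)) - 96*D(23, 13) = -2*(-2 + ((-7 + 12)*(12 - 1))²) - 96*(-14) = -2*(-2 + (5*11)²) + 1344 = -2*(-2 + 55²) + 1344 = -2*(-2 + 3025) + 1344 = -2*3023 + 1344 = -6046 + 1344 = -4702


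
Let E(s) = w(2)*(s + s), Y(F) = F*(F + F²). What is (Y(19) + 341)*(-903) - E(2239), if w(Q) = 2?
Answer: -6836539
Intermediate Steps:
E(s) = 4*s (E(s) = 2*(s + s) = 2*(2*s) = 4*s)
(Y(19) + 341)*(-903) - E(2239) = (19²*(1 + 19) + 341)*(-903) - 4*2239 = (361*20 + 341)*(-903) - 1*8956 = (7220 + 341)*(-903) - 8956 = 7561*(-903) - 8956 = -6827583 - 8956 = -6836539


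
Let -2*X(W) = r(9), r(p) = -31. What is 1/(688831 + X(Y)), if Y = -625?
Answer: 2/1377693 ≈ 1.4517e-6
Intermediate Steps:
X(W) = 31/2 (X(W) = -½*(-31) = 31/2)
1/(688831 + X(Y)) = 1/(688831 + 31/2) = 1/(1377693/2) = 2/1377693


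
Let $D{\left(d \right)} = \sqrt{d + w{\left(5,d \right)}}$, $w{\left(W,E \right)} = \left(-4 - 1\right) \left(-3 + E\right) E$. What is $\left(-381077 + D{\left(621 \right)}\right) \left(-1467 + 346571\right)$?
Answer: $-131511197008 + 1035312 i \sqrt{213141} \approx -1.3151 \cdot 10^{11} + 4.7797 \cdot 10^{8} i$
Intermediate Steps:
$w{\left(W,E \right)} = E \left(15 - 5 E\right)$ ($w{\left(W,E \right)} = - 5 \left(-3 + E\right) E = \left(15 - 5 E\right) E = E \left(15 - 5 E\right)$)
$D{\left(d \right)} = \sqrt{d + 5 d \left(3 - d\right)}$
$\left(-381077 + D{\left(621 \right)}\right) \left(-1467 + 346571\right) = \left(-381077 + \sqrt{621 \left(16 - 3105\right)}\right) \left(-1467 + 346571\right) = \left(-381077 + \sqrt{621 \left(16 - 3105\right)}\right) 345104 = \left(-381077 + \sqrt{621 \left(-3089\right)}\right) 345104 = \left(-381077 + \sqrt{-1918269}\right) 345104 = \left(-381077 + 3 i \sqrt{213141}\right) 345104 = -131511197008 + 1035312 i \sqrt{213141}$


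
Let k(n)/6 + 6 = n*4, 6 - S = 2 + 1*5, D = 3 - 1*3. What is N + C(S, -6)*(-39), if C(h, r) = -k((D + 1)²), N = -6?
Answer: -474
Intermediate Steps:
D = 0 (D = 3 - 3 = 0)
S = -1 (S = 6 - (2 + 1*5) = 6 - (2 + 5) = 6 - 1*7 = 6 - 7 = -1)
k(n) = -36 + 24*n (k(n) = -36 + 6*(n*4) = -36 + 6*(4*n) = -36 + 24*n)
C(h, r) = 12 (C(h, r) = -(-36 + 24*(0 + 1)²) = -(-36 + 24*1²) = -(-36 + 24*1) = -(-36 + 24) = -1*(-12) = 12)
N + C(S, -6)*(-39) = -6 + 12*(-39) = -6 - 468 = -474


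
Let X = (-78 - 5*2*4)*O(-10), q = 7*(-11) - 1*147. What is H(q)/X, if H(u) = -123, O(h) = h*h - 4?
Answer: 41/3776 ≈ 0.010858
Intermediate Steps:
q = -224 (q = -77 - 147 = -224)
O(h) = -4 + h² (O(h) = h² - 4 = -4 + h²)
X = -11328 (X = (-78 - 5*2*4)*(-4 + (-10)²) = (-78 - 10*4)*(-4 + 100) = (-78 - 40)*96 = -118*96 = -11328)
H(q)/X = -123/(-11328) = -123*(-1/11328) = 41/3776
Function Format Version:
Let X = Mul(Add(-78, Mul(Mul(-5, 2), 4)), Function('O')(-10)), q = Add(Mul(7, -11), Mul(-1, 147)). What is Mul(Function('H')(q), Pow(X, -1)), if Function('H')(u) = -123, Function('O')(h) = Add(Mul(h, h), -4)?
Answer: Rational(41, 3776) ≈ 0.010858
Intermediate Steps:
q = -224 (q = Add(-77, -147) = -224)
Function('O')(h) = Add(-4, Pow(h, 2)) (Function('O')(h) = Add(Pow(h, 2), -4) = Add(-4, Pow(h, 2)))
X = -11328 (X = Mul(Add(-78, Mul(Mul(-5, 2), 4)), Add(-4, Pow(-10, 2))) = Mul(Add(-78, Mul(-10, 4)), Add(-4, 100)) = Mul(Add(-78, -40), 96) = Mul(-118, 96) = -11328)
Mul(Function('H')(q), Pow(X, -1)) = Mul(-123, Pow(-11328, -1)) = Mul(-123, Rational(-1, 11328)) = Rational(41, 3776)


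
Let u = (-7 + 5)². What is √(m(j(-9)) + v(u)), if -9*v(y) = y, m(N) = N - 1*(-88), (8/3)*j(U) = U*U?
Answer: √16982/12 ≈ 10.860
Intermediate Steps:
j(U) = 3*U²/8 (j(U) = 3*(U*U)/8 = 3*U²/8)
m(N) = 88 + N (m(N) = N + 88 = 88 + N)
u = 4 (u = (-2)² = 4)
v(y) = -y/9
√(m(j(-9)) + v(u)) = √((88 + (3/8)*(-9)²) - ⅑*4) = √((88 + (3/8)*81) - 4/9) = √((88 + 243/8) - 4/9) = √(947/8 - 4/9) = √(8491/72) = √16982/12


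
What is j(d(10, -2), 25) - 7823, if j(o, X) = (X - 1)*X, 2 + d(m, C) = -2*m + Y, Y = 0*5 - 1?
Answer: -7223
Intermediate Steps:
Y = -1 (Y = 0 - 1 = -1)
d(m, C) = -3 - 2*m (d(m, C) = -2 + (-2*m - 1) = -2 + (-1 - 2*m) = -3 - 2*m)
j(o, X) = X*(-1 + X) (j(o, X) = (-1 + X)*X = X*(-1 + X))
j(d(10, -2), 25) - 7823 = 25*(-1 + 25) - 7823 = 25*24 - 7823 = 600 - 7823 = -7223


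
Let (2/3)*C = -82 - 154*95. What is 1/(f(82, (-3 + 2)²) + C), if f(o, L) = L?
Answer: -1/22067 ≈ -4.5317e-5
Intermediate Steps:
C = -22068 (C = 3*(-82 - 154*95)/2 = 3*(-82 - 14630)/2 = (3/2)*(-14712) = -22068)
1/(f(82, (-3 + 2)²) + C) = 1/((-3 + 2)² - 22068) = 1/((-1)² - 22068) = 1/(1 - 22068) = 1/(-22067) = -1/22067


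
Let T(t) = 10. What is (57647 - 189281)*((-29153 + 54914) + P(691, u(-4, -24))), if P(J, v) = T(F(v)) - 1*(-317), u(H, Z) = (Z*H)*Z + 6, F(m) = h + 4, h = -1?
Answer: -3434067792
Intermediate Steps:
F(m) = 3 (F(m) = -1 + 4 = 3)
u(H, Z) = 6 + H*Z² (u(H, Z) = (H*Z)*Z + 6 = H*Z² + 6 = 6 + H*Z²)
P(J, v) = 327 (P(J, v) = 10 - 1*(-317) = 10 + 317 = 327)
(57647 - 189281)*((-29153 + 54914) + P(691, u(-4, -24))) = (57647 - 189281)*((-29153 + 54914) + 327) = -131634*(25761 + 327) = -131634*26088 = -3434067792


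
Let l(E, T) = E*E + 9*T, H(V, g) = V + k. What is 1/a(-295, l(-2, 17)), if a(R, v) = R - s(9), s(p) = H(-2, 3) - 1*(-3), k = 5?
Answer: -1/301 ≈ -0.0033223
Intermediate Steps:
H(V, g) = 5 + V (H(V, g) = V + 5 = 5 + V)
l(E, T) = E**2 + 9*T
s(p) = 6 (s(p) = (5 - 2) - 1*(-3) = 3 + 3 = 6)
a(R, v) = -6 + R (a(R, v) = R - 1*6 = R - 6 = -6 + R)
1/a(-295, l(-2, 17)) = 1/(-6 - 295) = 1/(-301) = -1/301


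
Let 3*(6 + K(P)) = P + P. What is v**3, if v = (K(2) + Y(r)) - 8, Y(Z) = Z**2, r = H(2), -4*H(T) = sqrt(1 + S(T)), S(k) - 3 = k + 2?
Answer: -389017/216 ≈ -1801.0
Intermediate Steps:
S(k) = 5 + k (S(k) = 3 + (k + 2) = 3 + (2 + k) = 5 + k)
H(T) = -sqrt(6 + T)/4 (H(T) = -sqrt(1 + (5 + T))/4 = -sqrt(6 + T)/4)
r = -sqrt(2)/2 (r = -sqrt(6 + 2)/4 = -sqrt(2)/2 ≈ -0.70711)
K(P) = -6 + 2*P/3 (K(P) = -6 + (P + P)/3 = -6 + (2*P)/3 = -6 + 2*P/3)
v = -73/6 (v = ((-6 + (2/3)*2) + (-sqrt(2)/2)**2) - 8 = ((-6 + 4/3) + 1/2) - 8 = (-14/3 + 1/2) - 8 = -25/6 - 8 = -73/6 ≈ -12.167)
v**3 = (-73/6)**3 = -389017/216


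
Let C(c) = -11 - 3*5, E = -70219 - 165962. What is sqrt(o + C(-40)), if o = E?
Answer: I*sqrt(236207) ≈ 486.01*I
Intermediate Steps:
E = -236181
o = -236181
C(c) = -26 (C(c) = -11 - 15 = -26)
sqrt(o + C(-40)) = sqrt(-236181 - 26) = sqrt(-236207) = I*sqrt(236207)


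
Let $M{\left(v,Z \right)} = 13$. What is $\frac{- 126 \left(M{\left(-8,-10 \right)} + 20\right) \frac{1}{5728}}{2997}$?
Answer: $- \frac{77}{317904} \approx -0.00024221$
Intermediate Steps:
$\frac{- 126 \left(M{\left(-8,-10 \right)} + 20\right) \frac{1}{5728}}{2997} = \frac{- 126 \left(13 + 20\right) \frac{1}{5728}}{2997} = \left(-126\right) 33 \cdot \frac{1}{5728} \cdot \frac{1}{2997} = \left(-4158\right) \frac{1}{5728} \cdot \frac{1}{2997} = \left(- \frac{2079}{2864}\right) \frac{1}{2997} = - \frac{77}{317904}$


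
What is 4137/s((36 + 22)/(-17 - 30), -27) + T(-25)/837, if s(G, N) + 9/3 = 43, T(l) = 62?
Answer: 111779/1080 ≈ 103.50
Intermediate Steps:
s(G, N) = 40 (s(G, N) = -3 + 43 = 40)
4137/s((36 + 22)/(-17 - 30), -27) + T(-25)/837 = 4137/40 + 62/837 = 4137*(1/40) + 62*(1/837) = 4137/40 + 2/27 = 111779/1080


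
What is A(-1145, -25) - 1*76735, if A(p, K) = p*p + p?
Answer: 1233145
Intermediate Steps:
A(p, K) = p + p**2 (A(p, K) = p**2 + p = p + p**2)
A(-1145, -25) - 1*76735 = -1145*(1 - 1145) - 1*76735 = -1145*(-1144) - 76735 = 1309880 - 76735 = 1233145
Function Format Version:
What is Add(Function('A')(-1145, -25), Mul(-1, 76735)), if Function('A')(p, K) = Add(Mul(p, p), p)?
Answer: 1233145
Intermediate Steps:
Function('A')(p, K) = Add(p, Pow(p, 2)) (Function('A')(p, K) = Add(Pow(p, 2), p) = Add(p, Pow(p, 2)))
Add(Function('A')(-1145, -25), Mul(-1, 76735)) = Add(Mul(-1145, Add(1, -1145)), Mul(-1, 76735)) = Add(Mul(-1145, -1144), -76735) = Add(1309880, -76735) = 1233145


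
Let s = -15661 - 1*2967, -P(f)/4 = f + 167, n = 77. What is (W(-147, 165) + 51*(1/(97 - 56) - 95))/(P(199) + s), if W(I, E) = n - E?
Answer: 101101/411886 ≈ 0.24546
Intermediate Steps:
P(f) = -668 - 4*f (P(f) = -4*(f + 167) = -4*(167 + f) = -668 - 4*f)
W(I, E) = 77 - E
s = -18628 (s = -15661 - 2967 = -18628)
(W(-147, 165) + 51*(1/(97 - 56) - 95))/(P(199) + s) = ((77 - 1*165) + 51*(1/(97 - 56) - 95))/((-668 - 4*199) - 18628) = ((77 - 165) + 51*(1/41 - 95))/((-668 - 796) - 18628) = (-88 + 51*(1/41 - 95))/(-1464 - 18628) = (-88 + 51*(-3894/41))/(-20092) = (-88 - 198594/41)*(-1/20092) = -202202/41*(-1/20092) = 101101/411886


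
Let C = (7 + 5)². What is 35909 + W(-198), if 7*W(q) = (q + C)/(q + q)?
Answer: 5529989/154 ≈ 35909.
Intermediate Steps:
C = 144 (C = 12² = 144)
W(q) = (144 + q)/(14*q) (W(q) = ((q + 144)/(q + q))/7 = ((144 + q)/((2*q)))/7 = ((144 + q)*(1/(2*q)))/7 = ((144 + q)/(2*q))/7 = (144 + q)/(14*q))
35909 + W(-198) = 35909 + (1/14)*(144 - 198)/(-198) = 35909 + (1/14)*(-1/198)*(-54) = 35909 + 3/154 = 5529989/154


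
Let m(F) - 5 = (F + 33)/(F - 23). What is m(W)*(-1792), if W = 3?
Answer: -28672/5 ≈ -5734.4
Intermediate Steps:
m(F) = 5 + (33 + F)/(-23 + F) (m(F) = 5 + (F + 33)/(F - 23) = 5 + (33 + F)/(-23 + F))
m(W)*(-1792) = (2*(-41 + 3*3)/(-23 + 3))*(-1792) = (2*(-41 + 9)/(-20))*(-1792) = (2*(-1/20)*(-32))*(-1792) = (16/5)*(-1792) = -28672/5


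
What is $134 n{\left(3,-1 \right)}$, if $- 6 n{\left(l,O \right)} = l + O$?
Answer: $- \frac{134}{3} \approx -44.667$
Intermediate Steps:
$n{\left(l,O \right)} = - \frac{O}{6} - \frac{l}{6}$ ($n{\left(l,O \right)} = - \frac{l + O}{6} = - \frac{O + l}{6} = - \frac{O}{6} - \frac{l}{6}$)
$134 n{\left(3,-1 \right)} = 134 \left(\left(- \frac{1}{6}\right) \left(-1\right) - \frac{1}{2}\right) = 134 \left(\frac{1}{6} - \frac{1}{2}\right) = 134 \left(- \frac{1}{3}\right) = - \frac{134}{3}$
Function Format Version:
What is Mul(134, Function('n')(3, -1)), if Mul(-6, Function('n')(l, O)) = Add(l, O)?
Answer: Rational(-134, 3) ≈ -44.667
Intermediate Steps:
Function('n')(l, O) = Add(Mul(Rational(-1, 6), O), Mul(Rational(-1, 6), l)) (Function('n')(l, O) = Mul(Rational(-1, 6), Add(l, O)) = Mul(Rational(-1, 6), Add(O, l)) = Add(Mul(Rational(-1, 6), O), Mul(Rational(-1, 6), l)))
Mul(134, Function('n')(3, -1)) = Mul(134, Add(Mul(Rational(-1, 6), -1), Mul(Rational(-1, 6), 3))) = Mul(134, Add(Rational(1, 6), Rational(-1, 2))) = Mul(134, Rational(-1, 3)) = Rational(-134, 3)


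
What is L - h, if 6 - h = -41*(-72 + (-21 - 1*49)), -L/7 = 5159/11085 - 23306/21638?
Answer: 698018332828/119928615 ≈ 5820.3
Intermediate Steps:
L = 513507988/119928615 (L = -7*(5159/11085 - 23306/21638) = -7*(5159*(1/11085) - 23306*1/21638) = -7*(5159/11085 - 11653/10819) = -7*(-73358284/119928615) = 513507988/119928615 ≈ 4.2818)
h = -5816 (h = 6 - (-41)*(-72 + (-21 - 1*49)) = 6 - (-41)*(-72 + (-21 - 49)) = 6 - (-41)*(-72 - 70) = 6 - (-41)*(-142) = 6 - 1*5822 = 6 - 5822 = -5816)
L - h = 513507988/119928615 - 1*(-5816) = 513507988/119928615 + 5816 = 698018332828/119928615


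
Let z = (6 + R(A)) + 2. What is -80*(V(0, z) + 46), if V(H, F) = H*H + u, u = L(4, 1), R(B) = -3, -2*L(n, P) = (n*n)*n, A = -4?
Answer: -1120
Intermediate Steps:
L(n, P) = -n³/2 (L(n, P) = -n*n*n/2 = -n²*n/2 = -n³/2)
z = 5 (z = (6 - 3) + 2 = 3 + 2 = 5)
u = -32 (u = -½*4³ = -½*64 = -32)
V(H, F) = -32 + H² (V(H, F) = H*H - 32 = H² - 32 = -32 + H²)
-80*(V(0, z) + 46) = -80*((-32 + 0²) + 46) = -80*((-32 + 0) + 46) = -80*(-32 + 46) = -80*14 = -1120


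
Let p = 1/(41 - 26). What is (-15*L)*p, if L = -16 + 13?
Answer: 3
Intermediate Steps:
p = 1/15 ≈ 0.066667
L = -3
(-15*L)*p = -15*(-3)*(1/15) = 45*(1/15) = 3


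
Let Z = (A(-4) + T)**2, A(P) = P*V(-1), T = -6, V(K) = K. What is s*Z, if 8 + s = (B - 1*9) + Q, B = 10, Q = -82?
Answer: -356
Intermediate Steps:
A(P) = -P (A(P) = P*(-1) = -P)
s = -89 (s = -8 + ((10 - 1*9) - 82) = -8 + ((10 - 9) - 82) = -8 + (1 - 82) = -8 - 81 = -89)
Z = 4 (Z = (-1*(-4) - 6)**2 = (4 - 6)**2 = (-2)**2 = 4)
s*Z = -89*4 = -356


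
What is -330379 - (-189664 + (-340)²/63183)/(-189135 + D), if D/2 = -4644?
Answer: -4141960426389923/12536960409 ≈ -3.3038e+5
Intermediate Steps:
D = -9288 (D = 2*(-4644) = -9288)
-330379 - (-189664 + (-340)²/63183)/(-189135 + D) = -330379 - (-189664 + (-340)²/63183)/(-189135 - 9288) = -330379 - (-189664 + 115600*(1/63183))/(-198423) = -330379 - (-189664 + 115600/63183)*(-1)/198423 = -330379 - (-11983424912)*(-1)/(63183*198423) = -330379 - 1*11983424912/12536960409 = -330379 - 11983424912/12536960409 = -4141960426389923/12536960409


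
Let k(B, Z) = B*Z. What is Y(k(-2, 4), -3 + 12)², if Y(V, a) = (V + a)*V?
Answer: 64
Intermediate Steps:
Y(V, a) = V*(V + a)
Y(k(-2, 4), -3 + 12)² = ((-2*4)*(-2*4 + (-3 + 12)))² = (-8*(-8 + 9))² = (-8*1)² = (-8)² = 64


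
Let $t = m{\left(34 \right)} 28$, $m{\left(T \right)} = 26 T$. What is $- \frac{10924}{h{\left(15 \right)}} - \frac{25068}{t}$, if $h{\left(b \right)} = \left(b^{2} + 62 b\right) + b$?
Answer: $- \frac{2881927}{278460} \approx -10.35$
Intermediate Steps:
$h{\left(b \right)} = b^{2} + 63 b$
$t = 24752$ ($t = 26 \cdot 34 \cdot 28 = 884 \cdot 28 = 24752$)
$- \frac{10924}{h{\left(15 \right)}} - \frac{25068}{t} = - \frac{10924}{15 \left(63 + 15\right)} - \frac{25068}{24752} = - \frac{10924}{15 \cdot 78} - \frac{6267}{6188} = - \frac{10924}{1170} - \frac{6267}{6188} = \left(-10924\right) \frac{1}{1170} - \frac{6267}{6188} = - \frac{5462}{585} - \frac{6267}{6188} = - \frac{2881927}{278460}$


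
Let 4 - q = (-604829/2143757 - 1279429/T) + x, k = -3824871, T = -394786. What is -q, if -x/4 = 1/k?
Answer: -481547579250137353/462440701303610106 ≈ -1.0413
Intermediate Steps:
x = 4/3824871 (x = -4/(-3824871) = -4*(-1/3824871) = 4/3824871 ≈ 1.0458e-6)
q = 481547579250137353/462440701303610106 (q = 4 - ((-604829/2143757 - 1279429/(-394786)) + 4/3824871) = 4 - ((-604829*1/2143757 - 1279429*(-1/394786)) + 4/3824871) = 4 - ((-604829/2143757 + 1279429/394786) + 4/3824871) = 4 - (357715264737/120903607286 + 4/3824871) = 4 - 1*1368215225964303071/462440701303610106 = 4 - 1368215225964303071/462440701303610106 = 481547579250137353/462440701303610106 ≈ 1.0413)
-q = -1*481547579250137353/462440701303610106 = -481547579250137353/462440701303610106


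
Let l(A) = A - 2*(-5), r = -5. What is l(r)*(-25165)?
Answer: -125825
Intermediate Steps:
l(A) = 10 + A (l(A) = A + 10 = 10 + A)
l(r)*(-25165) = (10 - 5)*(-25165) = 5*(-25165) = -125825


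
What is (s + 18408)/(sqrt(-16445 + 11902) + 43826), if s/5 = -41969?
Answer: -8389917962/1920722819 + 191437*I*sqrt(4543)/1920722819 ≈ -4.3681 + 0.0067179*I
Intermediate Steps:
s = -209845 (s = 5*(-41969) = -209845)
(s + 18408)/(sqrt(-16445 + 11902) + 43826) = (-209845 + 18408)/(sqrt(-16445 + 11902) + 43826) = -191437/(sqrt(-4543) + 43826) = -191437/(I*sqrt(4543) + 43826) = -191437/(43826 + I*sqrt(4543))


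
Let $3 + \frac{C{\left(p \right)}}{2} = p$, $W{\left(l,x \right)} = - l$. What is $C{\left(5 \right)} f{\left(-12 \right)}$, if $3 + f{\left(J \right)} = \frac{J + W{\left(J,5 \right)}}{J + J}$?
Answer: $-12$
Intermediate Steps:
$C{\left(p \right)} = -6 + 2 p$
$f{\left(J \right)} = -3$ ($f{\left(J \right)} = -3 + \frac{J - J}{J + J} = -3 + \frac{0}{2 J} = -3 + 0 \frac{1}{2 J} = -3 + 0 = -3$)
$C{\left(5 \right)} f{\left(-12 \right)} = \left(-6 + 2 \cdot 5\right) \left(-3\right) = \left(-6 + 10\right) \left(-3\right) = 4 \left(-3\right) = -12$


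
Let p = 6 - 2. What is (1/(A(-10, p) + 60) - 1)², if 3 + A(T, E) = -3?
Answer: 2809/2916 ≈ 0.96331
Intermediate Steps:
p = 4
A(T, E) = -6 (A(T, E) = -3 - 3 = -6)
(1/(A(-10, p) + 60) - 1)² = (1/(-6 + 60) - 1)² = (1/54 - 1)² = (-53/54)² = 2809/2916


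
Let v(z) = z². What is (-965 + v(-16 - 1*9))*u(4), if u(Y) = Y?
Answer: -1360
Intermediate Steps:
(-965 + v(-16 - 1*9))*u(4) = (-965 + (-16 - 1*9)²)*4 = (-965 + (-16 - 9)²)*4 = (-965 + (-25)²)*4 = (-965 + 625)*4 = -340*4 = -1360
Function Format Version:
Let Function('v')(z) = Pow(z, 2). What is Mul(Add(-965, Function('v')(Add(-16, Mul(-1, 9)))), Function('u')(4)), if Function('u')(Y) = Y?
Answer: -1360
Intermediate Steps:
Mul(Add(-965, Function('v')(Add(-16, Mul(-1, 9)))), Function('u')(4)) = Mul(Add(-965, Pow(Add(-16, Mul(-1, 9)), 2)), 4) = Mul(Add(-965, Pow(Add(-16, -9), 2)), 4) = Mul(Add(-965, Pow(-25, 2)), 4) = Mul(Add(-965, 625), 4) = Mul(-340, 4) = -1360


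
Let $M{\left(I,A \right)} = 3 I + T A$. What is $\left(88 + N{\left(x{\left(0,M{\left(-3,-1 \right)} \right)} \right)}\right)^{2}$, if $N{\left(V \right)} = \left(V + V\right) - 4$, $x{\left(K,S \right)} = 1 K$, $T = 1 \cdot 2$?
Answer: $7056$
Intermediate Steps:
$T = 2$
$M{\left(I,A \right)} = 2 A + 3 I$ ($M{\left(I,A \right)} = 3 I + 2 A = 2 A + 3 I$)
$x{\left(K,S \right)} = K$
$N{\left(V \right)} = -4 + 2 V$ ($N{\left(V \right)} = 2 V - 4 = -4 + 2 V$)
$\left(88 + N{\left(x{\left(0,M{\left(-3,-1 \right)} \right)} \right)}\right)^{2} = \left(88 + \left(-4 + 2 \cdot 0\right)\right)^{2} = \left(88 + \left(-4 + 0\right)\right)^{2} = \left(88 - 4\right)^{2} = 84^{2} = 7056$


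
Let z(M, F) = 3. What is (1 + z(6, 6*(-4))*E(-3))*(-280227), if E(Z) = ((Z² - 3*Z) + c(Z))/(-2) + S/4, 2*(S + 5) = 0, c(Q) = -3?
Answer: 28302927/4 ≈ 7.0757e+6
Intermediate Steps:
S = -5 (S = -5 + (½)*0 = -5 + 0 = -5)
E(Z) = ¼ - Z²/2 + 3*Z/2 (E(Z) = ((Z² - 3*Z) - 3)/(-2) - 5/4 = (-3 + Z² - 3*Z)*(-½) - 5*¼ = (3/2 - Z²/2 + 3*Z/2) - 5/4 = ¼ - Z²/2 + 3*Z/2)
(1 + z(6, 6*(-4))*E(-3))*(-280227) = (1 + 3*(¼ - ½*(-3)² + (3/2)*(-3)))*(-280227) = (1 + 3*(¼ - ½*9 - 9/2))*(-280227) = (1 + 3*(¼ - 9/2 - 9/2))*(-280227) = (1 + 3*(-35/4))*(-280227) = (1 - 105/4)*(-280227) = -101/4*(-280227) = 28302927/4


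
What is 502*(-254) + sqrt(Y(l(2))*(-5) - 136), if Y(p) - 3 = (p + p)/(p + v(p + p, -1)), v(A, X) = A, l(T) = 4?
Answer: -127508 + I*sqrt(1389)/3 ≈ -1.2751e+5 + 12.423*I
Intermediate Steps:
Y(p) = 11/3 (Y(p) = 3 + (p + p)/(p + (p + p)) = 3 + (2*p)/(p + 2*p) = 3 + (2*p)/((3*p)) = 3 + (2*p)*(1/(3*p)) = 3 + 2/3 = 11/3)
502*(-254) + sqrt(Y(l(2))*(-5) - 136) = 502*(-254) + sqrt((11/3)*(-5) - 136) = -127508 + sqrt(-55/3 - 136) = -127508 + sqrt(-463/3) = -127508 + I*sqrt(1389)/3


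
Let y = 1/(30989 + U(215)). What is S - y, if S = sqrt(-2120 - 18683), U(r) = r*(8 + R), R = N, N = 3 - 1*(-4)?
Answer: -1/34214 + I*sqrt(20803) ≈ -2.9228e-5 + 144.23*I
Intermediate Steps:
N = 7 (N = 3 + 4 = 7)
R = 7
U(r) = 15*r (U(r) = r*(8 + 7) = r*15 = 15*r)
y = 1/34214 (y = 1/(30989 + 15*215) = 1/(30989 + 3225) = 1/34214 ≈ 2.9228e-5)
S = I*sqrt(20803) (S = sqrt(-20803) = I*sqrt(20803) ≈ 144.23*I)
S - y = I*sqrt(20803) - 1*1/34214 = I*sqrt(20803) - 1/34214 = -1/34214 + I*sqrt(20803)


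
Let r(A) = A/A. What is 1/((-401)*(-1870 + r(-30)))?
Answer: 1/749469 ≈ 1.3343e-6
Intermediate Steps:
r(A) = 1
1/((-401)*(-1870 + r(-30))) = 1/((-401)*(-1870 + 1)) = -1/401/(-1869) = -1/401*(-1/1869) = 1/749469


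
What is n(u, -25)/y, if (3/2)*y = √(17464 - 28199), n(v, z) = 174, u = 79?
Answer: -261*I*√10735/10735 ≈ -2.5191*I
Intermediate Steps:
y = 2*I*√10735/3 (y = 2*√(17464 - 28199)/3 = 2*√(-10735)/3 = 2*(I*√10735)/3 = 2*I*√10735/3 ≈ 69.073*I)
n(u, -25)/y = 174/((2*I*√10735/3)) = 174*(-3*I*√10735/21470) = -261*I*√10735/10735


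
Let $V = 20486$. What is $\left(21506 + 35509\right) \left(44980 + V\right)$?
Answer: $3732543990$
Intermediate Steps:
$\left(21506 + 35509\right) \left(44980 + V\right) = \left(21506 + 35509\right) \left(44980 + 20486\right) = 57015 \cdot 65466 = 3732543990$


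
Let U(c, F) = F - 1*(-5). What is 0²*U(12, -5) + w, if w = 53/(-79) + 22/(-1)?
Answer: -1791/79 ≈ -22.671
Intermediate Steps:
U(c, F) = 5 + F (U(c, F) = F + 5 = 5 + F)
w = -1791/79 (w = 53*(-1/79) + 22*(-1) = -53/79 - 22 = -1791/79 ≈ -22.671)
0²*U(12, -5) + w = 0²*(5 - 5) - 1791/79 = 0*0 - 1791/79 = 0 - 1791/79 = -1791/79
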